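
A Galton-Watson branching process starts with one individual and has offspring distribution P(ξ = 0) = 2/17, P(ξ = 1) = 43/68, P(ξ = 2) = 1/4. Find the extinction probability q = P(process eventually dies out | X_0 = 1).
q = 8/17

The pgf is f(s) = 2/17 + 43/68·s + 1/4·s². The extinction probability q is the smallest fixed point of f in [0, 1]. Setting s = f(s):
  1/4·s² + (43/68 − 1)·s + 2/17 = 0
  1/4·s² − (2/17 + 1/4)·s + 2/17 = 0
which factors as (s − 1)·(1/4·s − 2/17) = 0, giving roots s = 1 and s = (2/17)/(1/4) = 8/17.
Mean offspring μ = 43/68 + 2·1/4 = 77/68 > 1 (supercritical), so q < 1. The extinction probability is the smaller root: q = (2/17)/(1/4) = 8/17.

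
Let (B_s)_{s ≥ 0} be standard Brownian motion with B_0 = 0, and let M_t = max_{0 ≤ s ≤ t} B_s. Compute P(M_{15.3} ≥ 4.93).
P(M_{15.3} ≥ 4.93) = 2·P(B_{15.3} ≥ 4.93) = 2(1 − Φ(4.93/√15.3)) ≈ 0.2075

By the reflection principle for Brownian motion, P(M_t ≥ a) = 2 · P(B_t ≥ a) for a ≥ 0. Since B_t ~ N(0, t), P(B_t ≥ 4.93) = 1 − Φ(4.93/√t) = 1 − Φ(4.93/√15.3) = 1 − Φ(1.2604). So
  P(M_{15.3} ≥ 4.93) = 2(1 − Φ(1.2604)) ≈ 0.2075.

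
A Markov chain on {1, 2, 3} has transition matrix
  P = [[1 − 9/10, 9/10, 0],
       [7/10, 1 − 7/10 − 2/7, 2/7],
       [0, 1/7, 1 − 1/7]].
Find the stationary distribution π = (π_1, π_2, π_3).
π = (7/34, 9/34, 9/17)

This is a birth-death chain on three states, which satisfies detailed balance: π_1 · P_{12} = π_2 · P_{21} and π_2 · P_{23} = π_3 · P_{32}.
From π_1 · 9/10 = π_2 · 7/10: π_2/π_1 = (9/10)/(7/10) = 9/7.
From π_2 · 2/7 = π_3 · 1/7: π_3/π_2 = (2/7)/(1/7) = 2.
Take π_1 proportional to 1; then unnormalized π = (1, 9/7, 18/7). Normalize by dividing by the sum 34/7:
  π = (7/34, 9/34, 9/17).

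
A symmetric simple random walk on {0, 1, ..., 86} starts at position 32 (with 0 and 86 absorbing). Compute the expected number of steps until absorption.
E[τ | X_0 = 32] = 1728

Let v_k = E[τ | X_0 = k]. Boundary: v_0 = v_86 = 0. Recurrence: v_k = 1 + (v_{k-1} + v_{k+1})/2 for 1 ≤ k ≤ 85. The particular solution to v_k − (v_{k-1} + v_{k+1})/2 = 1 is v_k = −k^2. Adding homogeneous solution A + B k and matching boundaries gives v_k = k (86 − k). Substituting k = 32: v_32 = 32 · 54 = 1728.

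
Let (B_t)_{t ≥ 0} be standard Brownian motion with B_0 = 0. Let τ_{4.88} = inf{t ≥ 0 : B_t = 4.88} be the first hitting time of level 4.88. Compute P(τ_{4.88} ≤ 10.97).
P(τ_{4.88} ≤ 10.97) = 2(1 − Φ(4.88/√10.97)) = 2(1 − Φ(1.4734)) ≈ 0.1406

By the reflection principle for standard BM, P(τ_b ≤ t) = 2 · P(B_t ≥ b). Since B_t ~ N(0, t), P(B_t ≥ 4.88) = 1 − Φ(4.88/√t) = 1 − Φ(4.88/√10.97) = 1 − Φ(1.4734) ≈ 0.07032. Doubling: P(τ_{4.88} ≤ 10.97) ≈ 2 · 0.07032 = 0.14064 ≈ 0.1406.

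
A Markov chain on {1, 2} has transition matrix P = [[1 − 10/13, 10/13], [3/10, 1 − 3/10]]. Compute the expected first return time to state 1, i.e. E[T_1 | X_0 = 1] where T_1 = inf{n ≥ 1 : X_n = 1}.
E[T_1 | X_0 = 1] = 1/π_1 = 139/39

For an irreducible recurrent Markov chain with stationary distribution π, E[T_i | X_0 = i] = 1/π_i (Kac's formula). Here π_1 = (3/10)/(10/13 + 3/10) = (3/10)/(139/130) = 39/139, so E[T_1 | X_0 = 1] = 1/π_1 = (10/13 + 3/10)/(3/10) = (139/130)/(3/10) = 139/39.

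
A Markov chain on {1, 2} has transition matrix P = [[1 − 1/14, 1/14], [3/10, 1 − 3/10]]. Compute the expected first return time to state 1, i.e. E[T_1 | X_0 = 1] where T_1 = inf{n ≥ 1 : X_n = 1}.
E[T_1 | X_0 = 1] = 1/π_1 = 26/21

For an irreducible recurrent Markov chain with stationary distribution π, E[T_i | X_0 = i] = 1/π_i (Kac's formula). Here π_1 = (3/10)/(1/14 + 3/10) = (3/10)/(13/35) = 21/26, so E[T_1 | X_0 = 1] = 1/π_1 = (1/14 + 3/10)/(3/10) = (13/35)/(3/10) = 26/21.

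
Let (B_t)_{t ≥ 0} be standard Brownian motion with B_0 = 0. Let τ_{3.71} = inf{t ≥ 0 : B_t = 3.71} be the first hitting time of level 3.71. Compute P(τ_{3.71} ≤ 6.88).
P(τ_{3.71} ≤ 6.88) = 2(1 − Φ(3.71/√6.88)) = 2(1 − Φ(1.4144)) ≈ 0.1572

By the reflection principle for standard BM, P(τ_b ≤ t) = 2 · P(B_t ≥ b). Since B_t ~ N(0, t), P(B_t ≥ 3.71) = 1 − Φ(3.71/√t) = 1 − Φ(3.71/√6.88) = 1 − Φ(1.4144) ≈ 0.07862. Doubling: P(τ_{3.71} ≤ 6.88) ≈ 2 · 0.07862 = 0.15724 ≈ 0.1572.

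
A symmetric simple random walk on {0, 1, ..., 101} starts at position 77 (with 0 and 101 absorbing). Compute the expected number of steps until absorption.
E[τ | X_0 = 77] = 1848

Let v_k = E[τ | X_0 = k]. Boundary: v_0 = v_101 = 0. Recurrence: v_k = 1 + (v_{k-1} + v_{k+1})/2 for 1 ≤ k ≤ 100. The particular solution to v_k − (v_{k-1} + v_{k+1})/2 = 1 is v_k = −k^2. Adding homogeneous solution A + B k and matching boundaries gives v_k = k (101 − k). Substituting k = 77: v_77 = 77 · 24 = 1848.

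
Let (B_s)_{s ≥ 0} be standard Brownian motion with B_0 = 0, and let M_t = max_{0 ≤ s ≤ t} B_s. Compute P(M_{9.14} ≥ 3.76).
P(M_{9.14} ≥ 3.76) = 2·P(B_{9.14} ≥ 3.76) = 2(1 − Φ(3.76/√9.14)) ≈ 0.2136

By the reflection principle for Brownian motion, P(M_t ≥ a) = 2 · P(B_t ≥ a) for a ≥ 0. Since B_t ~ N(0, t), P(B_t ≥ 3.76) = 1 − Φ(3.76/√t) = 1 − Φ(3.76/√9.14) = 1 − Φ(1.2437). So
  P(M_{9.14} ≥ 3.76) = 2(1 − Φ(1.2437)) ≈ 0.2136.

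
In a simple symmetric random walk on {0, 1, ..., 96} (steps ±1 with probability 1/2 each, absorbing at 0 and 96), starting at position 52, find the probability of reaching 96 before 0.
P(hit 96 before 0) = 52/96 = 13/24

Let u_k = P(hit 96 before 0 | start at k). Then u_0 = 0, u_96 = 1, and u_k = u_{k-1}/2 + u_{k+1}/2 for 1 ≤ k ≤ 95. This harmonic recurrence is solved by u_k = k/96, giving u_52 = 52/96 = 13/24.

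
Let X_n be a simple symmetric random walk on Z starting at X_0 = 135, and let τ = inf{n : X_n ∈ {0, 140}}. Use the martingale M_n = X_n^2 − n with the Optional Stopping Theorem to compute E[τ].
E[τ] = 675

M_n = X_n^2 − n is a martingale (since E[X_{n+1}^2 | F_n] = X_n^2 + 1). By OST (τ has finite mean in a bounded region), E[M_τ] = E[M_0] = X_0^2 − 0 = 135^2 = 18225. Also E[M_τ] = E[X_τ^2] − E[τ]. The walk exits at 0 or 140, with P(hit 140 first) = 135/140, so E[X_τ^2] = 140^2 · 135/140 + 0 = 18900. Thus E[τ] = E[X_τ^2] − E[M_τ] = 18900 − 18225 = 675 = 135(140 − 135) = 675.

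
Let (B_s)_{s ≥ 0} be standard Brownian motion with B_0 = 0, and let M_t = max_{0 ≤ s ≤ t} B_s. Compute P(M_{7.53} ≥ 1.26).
P(M_{7.53} ≥ 1.26) = 2·P(B_{7.53} ≥ 1.26) = 2(1 − Φ(1.26/√7.53)) ≈ 0.6461

By the reflection principle for Brownian motion, P(M_t ≥ a) = 2 · P(B_t ≥ a) for a ≥ 0. Since B_t ~ N(0, t), P(B_t ≥ 1.26) = 1 − Φ(1.26/√t) = 1 − Φ(1.26/√7.53) = 1 − Φ(0.4592). So
  P(M_{7.53} ≥ 1.26) = 2(1 − Φ(0.4592)) ≈ 0.6461.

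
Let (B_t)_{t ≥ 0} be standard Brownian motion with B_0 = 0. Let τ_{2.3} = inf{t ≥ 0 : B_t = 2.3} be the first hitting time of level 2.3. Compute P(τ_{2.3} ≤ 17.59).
P(τ_{2.3} ≤ 17.59) = 2(1 − Φ(2.3/√17.59)) = 2(1 − Φ(0.5484)) ≈ 0.5834

By the reflection principle for standard BM, P(τ_b ≤ t) = 2 · P(B_t ≥ b). Since B_t ~ N(0, t), P(B_t ≥ 2.3) = 1 − Φ(2.3/√t) = 1 − Φ(2.3/√17.59) = 1 − Φ(0.5484) ≈ 0.29171. Doubling: P(τ_{2.3} ≤ 17.59) ≈ 2 · 0.29171 = 0.58342 ≈ 0.5834.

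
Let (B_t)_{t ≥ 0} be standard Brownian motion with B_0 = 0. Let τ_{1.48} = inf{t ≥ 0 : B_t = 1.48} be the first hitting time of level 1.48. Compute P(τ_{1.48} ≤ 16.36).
P(τ_{1.48} ≤ 16.36) = 2(1 − Φ(1.48/√16.36)) = 2(1 − Φ(0.3659)) ≈ 0.7144

By the reflection principle for standard BM, P(τ_b ≤ t) = 2 · P(B_t ≥ b). Since B_t ~ N(0, t), P(B_t ≥ 1.48) = 1 − Φ(1.48/√t) = 1 − Φ(1.48/√16.36) = 1 − Φ(0.3659) ≈ 0.35722. Doubling: P(τ_{1.48} ≤ 16.36) ≈ 2 · 0.35722 = 0.71444 ≈ 0.7144.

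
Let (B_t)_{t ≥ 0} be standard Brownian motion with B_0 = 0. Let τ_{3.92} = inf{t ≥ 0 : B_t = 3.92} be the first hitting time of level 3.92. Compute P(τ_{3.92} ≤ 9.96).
P(τ_{3.92} ≤ 9.96) = 2(1 − Φ(3.92/√9.96)) = 2(1 − Φ(1.2421)) ≈ 0.2142

By the reflection principle for standard BM, P(τ_b ≤ t) = 2 · P(B_t ≥ b). Since B_t ~ N(0, t), P(B_t ≥ 3.92) = 1 − Φ(3.92/√t) = 1 − Φ(3.92/√9.96) = 1 − Φ(1.2421) ≈ 0.10710. Doubling: P(τ_{3.92} ≤ 9.96) ≈ 2 · 0.10710 = 0.21420 ≈ 0.2142.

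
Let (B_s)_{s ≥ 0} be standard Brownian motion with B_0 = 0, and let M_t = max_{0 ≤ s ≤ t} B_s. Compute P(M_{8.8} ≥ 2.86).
P(M_{8.8} ≥ 2.86) = 2·P(B_{8.8} ≥ 2.86) = 2(1 − Φ(2.86/√8.8)) ≈ 0.3350

By the reflection principle for Brownian motion, P(M_t ≥ a) = 2 · P(B_t ≥ a) for a ≥ 0. Since B_t ~ N(0, t), P(B_t ≥ 2.86) = 1 − Φ(2.86/√t) = 1 − Φ(2.86/√8.8) = 1 − Φ(0.9641). So
  P(M_{8.8} ≥ 2.86) = 2(1 − Φ(0.9641)) ≈ 0.3350.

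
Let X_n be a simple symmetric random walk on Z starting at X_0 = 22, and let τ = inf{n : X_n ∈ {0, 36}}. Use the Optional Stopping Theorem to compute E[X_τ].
E[X_τ] = 22

X_n is a martingale and τ is a bounded-mean stopping time (indeed τ is finite a.s. with bounded expectation since the walk is in a bounded region). By the OST, E[X_τ] = E[X_0] = 22. Equivalently: E[X_τ] = 36 · P(hit 36 first) + 0 · P(hit 0 first) = 36 · (22/36) = 22.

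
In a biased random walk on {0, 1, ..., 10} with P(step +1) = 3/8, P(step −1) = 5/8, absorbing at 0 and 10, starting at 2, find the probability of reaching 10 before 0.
P(hit 10 before 0) = (1 − (5/3)^2) / (1 − (5/3)^10) = 6561/606661

Let u_k denote P(reach 10 before 0 | start at k). Boundary: u_0 = 0, u_10 = 1. Recurrence: u_k = 3/8·u_{k+1} + 5/8·u_{k-1} for 1 ≤ k ≤ 9. Try u_k = A + B·r^k with r = q/p = (5/8)/(3/8) = 5/3. Substitution satisfies the recurrence; boundary conditions give:
  u_k = (1 − r^k) / (1 − r^N) = (1 − (5/3)^2) / (1 − (5/3)^10) = 6561/606661.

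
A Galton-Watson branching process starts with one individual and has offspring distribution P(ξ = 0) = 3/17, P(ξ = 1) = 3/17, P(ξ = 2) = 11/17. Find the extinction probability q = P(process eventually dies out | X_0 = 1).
q = 3/11

The pgf is f(s) = 3/17 + 3/17·s + 11/17·s². The extinction probability q is the smallest fixed point of f in [0, 1]. Setting s = f(s):
  11/17·s² + (3/17 − 1)·s + 3/17 = 0
  11/17·s² − (3/17 + 11/17)·s + 3/17 = 0
which factors as (s − 1)·(11/17·s − 3/17) = 0, giving roots s = 1 and s = (3/17)/(11/17) = 3/11.
Mean offspring μ = 3/17 + 2·11/17 = 25/17 > 1 (supercritical), so q < 1. The extinction probability is the smaller root: q = (3/17)/(11/17) = 3/11.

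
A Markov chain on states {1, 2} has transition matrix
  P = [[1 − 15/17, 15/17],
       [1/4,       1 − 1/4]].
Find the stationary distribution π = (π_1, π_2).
π_1 = 17/77, π_2 = 60/77

Solve πP = π with π_1 + π_2 = 1. From πP = π: π_1 · (1 − 15/17) + π_2 · 1/4 = π_1 ⇒ π_2 · 1/4 = π_1 · 15/17 ⇒ π_2/π_1 = (15/17)/(1/4) = 60/17. Together with π_1 + π_2 = 1:
  π_1 = (1/4)/(15/17 + 1/4) = (1/4)/(77/68) = 17/77,
  π_2 = (15/17)/(15/17 + 1/4) = (15/17)/(77/68) = 60/77.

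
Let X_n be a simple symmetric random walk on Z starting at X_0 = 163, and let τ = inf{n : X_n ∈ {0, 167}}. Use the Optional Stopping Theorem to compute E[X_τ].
E[X_τ] = 163

X_n is a martingale and τ is a bounded-mean stopping time (indeed τ is finite a.s. with bounded expectation since the walk is in a bounded region). By the OST, E[X_τ] = E[X_0] = 163. Equivalently: E[X_τ] = 167 · P(hit 167 first) + 0 · P(hit 0 first) = 167 · (163/167) = 163.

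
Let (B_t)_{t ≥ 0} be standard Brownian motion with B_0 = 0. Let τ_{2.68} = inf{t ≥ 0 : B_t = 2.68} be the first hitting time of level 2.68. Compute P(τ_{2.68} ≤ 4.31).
P(τ_{2.68} ≤ 4.31) = 2(1 − Φ(2.68/√4.31)) = 2(1 − Φ(1.2909)) ≈ 0.1967

By the reflection principle for standard BM, P(τ_b ≤ t) = 2 · P(B_t ≥ b). Since B_t ~ N(0, t), P(B_t ≥ 2.68) = 1 − Φ(2.68/√t) = 1 − Φ(2.68/√4.31) = 1 − Φ(1.2909) ≈ 0.09837. Doubling: P(τ_{2.68} ≤ 4.31) ≈ 2 · 0.09837 = 0.19674 ≈ 0.1967.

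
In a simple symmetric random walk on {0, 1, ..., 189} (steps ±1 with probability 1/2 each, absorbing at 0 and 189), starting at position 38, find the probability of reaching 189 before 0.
P(hit 189 before 0) = 38/189

Let u_k = P(hit 189 before 0 | start at k). Then u_0 = 0, u_189 = 1, and u_k = u_{k-1}/2 + u_{k+1}/2 for 1 ≤ k ≤ 188. This harmonic recurrence is solved by u_k = k/189, giving u_38 = 38/189.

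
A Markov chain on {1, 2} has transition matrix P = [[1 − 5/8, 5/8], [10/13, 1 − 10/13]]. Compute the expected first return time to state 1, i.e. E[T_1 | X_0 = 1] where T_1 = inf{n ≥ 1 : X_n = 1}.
E[T_1 | X_0 = 1] = 1/π_1 = 29/16

For an irreducible recurrent Markov chain with stationary distribution π, E[T_i | X_0 = i] = 1/π_i (Kac's formula). Here π_1 = (10/13)/(5/8 + 10/13) = (10/13)/(145/104) = 16/29, so E[T_1 | X_0 = 1] = 1/π_1 = (5/8 + 10/13)/(10/13) = (145/104)/(10/13) = 29/16.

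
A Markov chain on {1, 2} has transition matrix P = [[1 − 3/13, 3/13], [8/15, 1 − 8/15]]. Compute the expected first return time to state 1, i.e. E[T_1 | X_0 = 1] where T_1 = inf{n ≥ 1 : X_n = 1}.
E[T_1 | X_0 = 1] = 1/π_1 = 149/104

For an irreducible recurrent Markov chain with stationary distribution π, E[T_i | X_0 = i] = 1/π_i (Kac's formula). Here π_1 = (8/15)/(3/13 + 8/15) = (8/15)/(149/195) = 104/149, so E[T_1 | X_0 = 1] = 1/π_1 = (3/13 + 8/15)/(8/15) = (149/195)/(8/15) = 149/104.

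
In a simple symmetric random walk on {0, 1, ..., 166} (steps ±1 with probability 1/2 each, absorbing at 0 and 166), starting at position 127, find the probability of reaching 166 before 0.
P(hit 166 before 0) = 127/166

Let u_k = P(hit 166 before 0 | start at k). Then u_0 = 0, u_166 = 1, and u_k = u_{k-1}/2 + u_{k+1}/2 for 1 ≤ k ≤ 165. This harmonic recurrence is solved by u_k = k/166, giving u_127 = 127/166.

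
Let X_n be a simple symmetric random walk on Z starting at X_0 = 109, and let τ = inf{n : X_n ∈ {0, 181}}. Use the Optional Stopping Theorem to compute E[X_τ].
E[X_τ] = 109

X_n is a martingale and τ is a bounded-mean stopping time (indeed τ is finite a.s. with bounded expectation since the walk is in a bounded region). By the OST, E[X_τ] = E[X_0] = 109. Equivalently: E[X_τ] = 181 · P(hit 181 first) + 0 · P(hit 0 first) = 181 · (109/181) = 109.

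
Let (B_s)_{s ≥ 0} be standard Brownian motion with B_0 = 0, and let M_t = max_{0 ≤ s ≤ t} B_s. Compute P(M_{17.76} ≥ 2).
P(M_{17.76} ≥ 2) = 2·P(B_{17.76} ≥ 2) = 2(1 − Φ(2/√17.76)) ≈ 0.6351

By the reflection principle for Brownian motion, P(M_t ≥ a) = 2 · P(B_t ≥ a) for a ≥ 0. Since B_t ~ N(0, t), P(B_t ≥ 2) = 1 − Φ(2/√t) = 1 − Φ(2/√17.76) = 1 − Φ(0.4746). So
  P(M_{17.76} ≥ 2) = 2(1 − Φ(0.4746)) ≈ 0.6351.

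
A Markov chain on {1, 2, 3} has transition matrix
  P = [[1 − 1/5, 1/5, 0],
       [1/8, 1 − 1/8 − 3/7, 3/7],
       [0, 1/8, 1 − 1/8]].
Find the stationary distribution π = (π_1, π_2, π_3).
π = (35/283, 56/283, 192/283)

This is a birth-death chain on three states, which satisfies detailed balance: π_1 · P_{12} = π_2 · P_{21} and π_2 · P_{23} = π_3 · P_{32}.
From π_1 · 1/5 = π_2 · 1/8: π_2/π_1 = (1/5)/(1/8) = 8/5.
From π_2 · 3/7 = π_3 · 1/8: π_3/π_2 = (3/7)/(1/8) = 24/7.
Take π_1 proportional to 1; then unnormalized π = (1, 8/5, 192/35). Normalize by dividing by the sum 283/35:
  π = (35/283, 56/283, 192/283).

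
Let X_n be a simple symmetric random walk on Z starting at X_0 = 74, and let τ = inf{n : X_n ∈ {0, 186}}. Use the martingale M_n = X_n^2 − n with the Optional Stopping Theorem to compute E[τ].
E[τ] = 8288

M_n = X_n^2 − n is a martingale (since E[X_{n+1}^2 | F_n] = X_n^2 + 1). By OST (τ has finite mean in a bounded region), E[M_τ] = E[M_0] = X_0^2 − 0 = 74^2 = 5476. Also E[M_τ] = E[X_τ^2] − E[τ]. The walk exits at 0 or 186, with P(hit 186 first) = 74/186, so E[X_τ^2] = 186^2 · 74/186 + 0 = 13764. Thus E[τ] = E[X_τ^2] − E[M_τ] = 13764 − 5476 = 8288 = 74(186 − 74) = 8288.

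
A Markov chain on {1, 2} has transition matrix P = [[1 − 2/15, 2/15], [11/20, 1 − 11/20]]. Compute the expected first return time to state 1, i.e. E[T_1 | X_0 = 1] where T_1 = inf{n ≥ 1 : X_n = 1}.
E[T_1 | X_0 = 1] = 1/π_1 = 41/33

For an irreducible recurrent Markov chain with stationary distribution π, E[T_i | X_0 = i] = 1/π_i (Kac's formula). Here π_1 = (11/20)/(2/15 + 11/20) = (11/20)/(41/60) = 33/41, so E[T_1 | X_0 = 1] = 1/π_1 = (2/15 + 11/20)/(11/20) = (41/60)/(11/20) = 41/33.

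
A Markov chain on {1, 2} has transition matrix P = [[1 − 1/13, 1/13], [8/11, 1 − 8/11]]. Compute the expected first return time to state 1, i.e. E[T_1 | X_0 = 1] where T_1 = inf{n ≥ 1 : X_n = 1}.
E[T_1 | X_0 = 1] = 1/π_1 = 115/104

For an irreducible recurrent Markov chain with stationary distribution π, E[T_i | X_0 = i] = 1/π_i (Kac's formula). Here π_1 = (8/11)/(1/13 + 8/11) = (8/11)/(115/143) = 104/115, so E[T_1 | X_0 = 1] = 1/π_1 = (1/13 + 8/11)/(8/11) = (115/143)/(8/11) = 115/104.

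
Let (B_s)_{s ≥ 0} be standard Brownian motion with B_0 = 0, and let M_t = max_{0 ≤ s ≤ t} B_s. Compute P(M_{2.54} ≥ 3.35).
P(M_{2.54} ≥ 3.35) = 2·P(B_{2.54} ≥ 3.35) = 2(1 − Φ(3.35/√2.54)) ≈ 0.0356

By the reflection principle for Brownian motion, P(M_t ≥ a) = 2 · P(B_t ≥ a) for a ≥ 0. Since B_t ~ N(0, t), P(B_t ≥ 3.35) = 1 − Φ(3.35/√t) = 1 − Φ(3.35/√2.54) = 1 − Φ(2.1020). So
  P(M_{2.54} ≥ 3.35) = 2(1 − Φ(2.1020)) ≈ 0.0356.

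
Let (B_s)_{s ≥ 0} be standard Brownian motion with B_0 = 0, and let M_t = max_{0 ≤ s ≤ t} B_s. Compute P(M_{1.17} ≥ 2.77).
P(M_{1.17} ≥ 2.77) = 2·P(B_{1.17} ≥ 2.77) = 2(1 − Φ(2.77/√1.17)) ≈ 0.0104

By the reflection principle for Brownian motion, P(M_t ≥ a) = 2 · P(B_t ≥ a) for a ≥ 0. Since B_t ~ N(0, t), P(B_t ≥ 2.77) = 1 − Φ(2.77/√t) = 1 − Φ(2.77/√1.17) = 1 − Φ(2.5609). So
  P(M_{1.17} ≥ 2.77) = 2(1 − Φ(2.5609)) ≈ 0.0104.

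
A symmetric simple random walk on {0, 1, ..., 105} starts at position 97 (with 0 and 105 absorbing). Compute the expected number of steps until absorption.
E[τ | X_0 = 97] = 776

Let v_k = E[τ | X_0 = k]. Boundary: v_0 = v_105 = 0. Recurrence: v_k = 1 + (v_{k-1} + v_{k+1})/2 for 1 ≤ k ≤ 104. The particular solution to v_k − (v_{k-1} + v_{k+1})/2 = 1 is v_k = −k^2. Adding homogeneous solution A + B k and matching boundaries gives v_k = k (105 − k). Substituting k = 97: v_97 = 97 · 8 = 776.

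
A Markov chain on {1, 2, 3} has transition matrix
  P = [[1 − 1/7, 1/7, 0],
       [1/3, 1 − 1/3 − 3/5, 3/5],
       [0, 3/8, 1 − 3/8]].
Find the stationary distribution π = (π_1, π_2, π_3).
π = (35/74, 15/74, 12/37)

This is a birth-death chain on three states, which satisfies detailed balance: π_1 · P_{12} = π_2 · P_{21} and π_2 · P_{23} = π_3 · P_{32}.
From π_1 · 1/7 = π_2 · 1/3: π_2/π_1 = (1/7)/(1/3) = 3/7.
From π_2 · 3/5 = π_3 · 3/8: π_3/π_2 = (3/5)/(3/8) = 8/5.
Take π_1 proportional to 1; then unnormalized π = (1, 3/7, 24/35). Normalize by dividing by the sum 74/35:
  π = (35/74, 15/74, 12/37).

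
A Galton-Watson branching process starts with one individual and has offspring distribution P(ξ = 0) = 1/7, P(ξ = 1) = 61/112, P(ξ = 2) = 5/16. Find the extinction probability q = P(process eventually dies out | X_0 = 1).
q = 16/35

The pgf is f(s) = 1/7 + 61/112·s + 5/16·s². The extinction probability q is the smallest fixed point of f in [0, 1]. Setting s = f(s):
  5/16·s² + (61/112 − 1)·s + 1/7 = 0
  5/16·s² − (1/7 + 5/16)·s + 1/7 = 0
which factors as (s − 1)·(5/16·s − 1/7) = 0, giving roots s = 1 and s = (1/7)/(5/16) = 16/35.
Mean offspring μ = 61/112 + 2·5/16 = 131/112 > 1 (supercritical), so q < 1. The extinction probability is the smaller root: q = (1/7)/(5/16) = 16/35.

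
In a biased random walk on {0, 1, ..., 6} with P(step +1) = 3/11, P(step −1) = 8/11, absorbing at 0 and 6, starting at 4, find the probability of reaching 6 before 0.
P(hit 6 before 0) = (1 − (8/3)^4) / (1 − (8/3)^6) = 657/4753

Let u_k denote P(reach 6 before 0 | start at k). Boundary: u_0 = 0, u_6 = 1. Recurrence: u_k = 3/11·u_{k+1} + 8/11·u_{k-1} for 1 ≤ k ≤ 5. Try u_k = A + B·r^k with r = q/p = (8/11)/(3/11) = 8/3. Substitution satisfies the recurrence; boundary conditions give:
  u_k = (1 − r^k) / (1 − r^N) = (1 − (8/3)^4) / (1 − (8/3)^6) = 657/4753.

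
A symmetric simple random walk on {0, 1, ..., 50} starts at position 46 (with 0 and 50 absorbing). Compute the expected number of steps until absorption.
E[τ | X_0 = 46] = 184

Let v_k = E[τ | X_0 = k]. Boundary: v_0 = v_50 = 0. Recurrence: v_k = 1 + (v_{k-1} + v_{k+1})/2 for 1 ≤ k ≤ 49. The particular solution to v_k − (v_{k-1} + v_{k+1})/2 = 1 is v_k = −k^2. Adding homogeneous solution A + B k and matching boundaries gives v_k = k (50 − k). Substituting k = 46: v_46 = 46 · 4 = 184.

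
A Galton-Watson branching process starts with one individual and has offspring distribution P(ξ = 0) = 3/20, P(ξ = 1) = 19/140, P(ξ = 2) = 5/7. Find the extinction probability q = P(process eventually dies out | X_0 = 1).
q = 21/100

The pgf is f(s) = 3/20 + 19/140·s + 5/7·s². The extinction probability q is the smallest fixed point of f in [0, 1]. Setting s = f(s):
  5/7·s² + (19/140 − 1)·s + 3/20 = 0
  5/7·s² − (3/20 + 5/7)·s + 3/20 = 0
which factors as (s − 1)·(5/7·s − 3/20) = 0, giving roots s = 1 and s = (3/20)/(5/7) = 21/100.
Mean offspring μ = 19/140 + 2·5/7 = 219/140 > 1 (supercritical), so q < 1. The extinction probability is the smaller root: q = (3/20)/(5/7) = 21/100.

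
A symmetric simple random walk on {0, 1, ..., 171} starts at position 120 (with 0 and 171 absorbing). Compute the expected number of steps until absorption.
E[τ | X_0 = 120] = 6120

Let v_k = E[τ | X_0 = k]. Boundary: v_0 = v_171 = 0. Recurrence: v_k = 1 + (v_{k-1} + v_{k+1})/2 for 1 ≤ k ≤ 170. The particular solution to v_k − (v_{k-1} + v_{k+1})/2 = 1 is v_k = −k^2. Adding homogeneous solution A + B k and matching boundaries gives v_k = k (171 − k). Substituting k = 120: v_120 = 120 · 51 = 6120.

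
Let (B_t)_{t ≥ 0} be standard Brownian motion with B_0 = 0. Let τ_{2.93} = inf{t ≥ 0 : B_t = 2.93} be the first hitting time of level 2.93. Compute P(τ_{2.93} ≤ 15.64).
P(τ_{2.93} ≤ 15.64) = 2(1 − Φ(2.93/√15.64)) = 2(1 − Φ(0.7409)) ≈ 0.4588

By the reflection principle for standard BM, P(τ_b ≤ t) = 2 · P(B_t ≥ b). Since B_t ~ N(0, t), P(B_t ≥ 2.93) = 1 − Φ(2.93/√t) = 1 − Φ(2.93/√15.64) = 1 − Φ(0.7409) ≈ 0.22938. Doubling: P(τ_{2.93} ≤ 15.64) ≈ 2 · 0.22938 = 0.45876 ≈ 0.4588.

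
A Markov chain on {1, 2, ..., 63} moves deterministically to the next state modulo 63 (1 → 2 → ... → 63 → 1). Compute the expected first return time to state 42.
E[T_42 | X_0 = 42] = 63

The chain cycles deterministically, so starting at state 42 it returns in exactly 63 steps. Equivalently, the stationary distribution is uniform π_j = 1/63 for every state j, so by Kac's formula E[T_42] = 1/π_42 = 63.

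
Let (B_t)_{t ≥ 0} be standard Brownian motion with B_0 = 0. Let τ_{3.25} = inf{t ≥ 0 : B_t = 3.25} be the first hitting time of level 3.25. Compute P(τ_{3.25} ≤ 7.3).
P(τ_{3.25} ≤ 7.3) = 2(1 − Φ(3.25/√7.3)) = 2(1 − Φ(1.2029)) ≈ 0.2290

By the reflection principle for standard BM, P(τ_b ≤ t) = 2 · P(B_t ≥ b). Since B_t ~ N(0, t), P(B_t ≥ 3.25) = 1 − Φ(3.25/√t) = 1 − Φ(3.25/√7.3) = 1 − Φ(1.2029) ≈ 0.11451. Doubling: P(τ_{3.25} ≤ 7.3) ≈ 2 · 0.11451 = 0.22902 ≈ 0.2290.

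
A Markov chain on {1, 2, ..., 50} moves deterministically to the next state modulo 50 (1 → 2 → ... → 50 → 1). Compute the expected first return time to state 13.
E[T_13 | X_0 = 13] = 50

The chain cycles deterministically, so starting at state 13 it returns in exactly 50 steps. Equivalently, the stationary distribution is uniform π_j = 1/50 for every state j, so by Kac's formula E[T_13] = 1/π_13 = 50.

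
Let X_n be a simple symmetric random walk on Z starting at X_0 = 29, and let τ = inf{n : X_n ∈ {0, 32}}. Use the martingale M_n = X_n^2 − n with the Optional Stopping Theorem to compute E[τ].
E[τ] = 87

M_n = X_n^2 − n is a martingale (since E[X_{n+1}^2 | F_n] = X_n^2 + 1). By OST (τ has finite mean in a bounded region), E[M_τ] = E[M_0] = X_0^2 − 0 = 29^2 = 841. Also E[M_τ] = E[X_τ^2] − E[τ]. The walk exits at 0 or 32, with P(hit 32 first) = 29/32, so E[X_τ^2] = 32^2 · 29/32 + 0 = 928. Thus E[τ] = E[X_τ^2] − E[M_τ] = 928 − 841 = 87 = 29(32 − 29) = 87.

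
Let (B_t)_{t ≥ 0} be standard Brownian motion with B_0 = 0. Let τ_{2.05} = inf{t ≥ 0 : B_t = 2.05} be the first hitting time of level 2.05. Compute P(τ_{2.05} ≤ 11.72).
P(τ_{2.05} ≤ 11.72) = 2(1 − Φ(2.05/√11.72)) = 2(1 − Φ(0.5988)) ≈ 0.5493

By the reflection principle for standard BM, P(τ_b ≤ t) = 2 · P(B_t ≥ b). Since B_t ~ N(0, t), P(B_t ≥ 2.05) = 1 − Φ(2.05/√t) = 1 − Φ(2.05/√11.72) = 1 − Φ(0.5988) ≈ 0.27465. Doubling: P(τ_{2.05} ≤ 11.72) ≈ 2 · 0.27465 = 0.54930 ≈ 0.5493.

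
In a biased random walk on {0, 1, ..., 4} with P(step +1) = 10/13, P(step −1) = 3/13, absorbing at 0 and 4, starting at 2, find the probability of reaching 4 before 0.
P(hit 4 before 0) = (1 − (3/10)^2) / (1 − (3/10)^4) = 100/109

Let u_k denote P(reach 4 before 0 | start at k). Boundary: u_0 = 0, u_4 = 1. Recurrence: u_k = 10/13·u_{k+1} + 3/13·u_{k-1} for 1 ≤ k ≤ 3. Try u_k = A + B·r^k with r = q/p = (3/13)/(10/13) = 3/10. Substitution satisfies the recurrence; boundary conditions give:
  u_k = (1 − r^k) / (1 − r^N) = (1 − (3/10)^2) / (1 − (3/10)^4) = 100/109.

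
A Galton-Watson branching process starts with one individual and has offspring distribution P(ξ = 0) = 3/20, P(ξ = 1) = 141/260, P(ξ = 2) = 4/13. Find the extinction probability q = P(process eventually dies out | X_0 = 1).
q = 39/80

The pgf is f(s) = 3/20 + 141/260·s + 4/13·s². The extinction probability q is the smallest fixed point of f in [0, 1]. Setting s = f(s):
  4/13·s² + (141/260 − 1)·s + 3/20 = 0
  4/13·s² − (3/20 + 4/13)·s + 3/20 = 0
which factors as (s − 1)·(4/13·s − 3/20) = 0, giving roots s = 1 and s = (3/20)/(4/13) = 39/80.
Mean offspring μ = 141/260 + 2·4/13 = 301/260 > 1 (supercritical), so q < 1. The extinction probability is the smaller root: q = (3/20)/(4/13) = 39/80.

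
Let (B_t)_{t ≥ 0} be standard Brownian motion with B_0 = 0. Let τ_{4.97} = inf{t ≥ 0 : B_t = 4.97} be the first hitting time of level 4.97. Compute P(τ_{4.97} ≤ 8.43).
P(τ_{4.97} ≤ 8.43) = 2(1 − Φ(4.97/√8.43)) = 2(1 − Φ(1.7118)) ≈ 0.0869

By the reflection principle for standard BM, P(τ_b ≤ t) = 2 · P(B_t ≥ b). Since B_t ~ N(0, t), P(B_t ≥ 4.97) = 1 − Φ(4.97/√t) = 1 − Φ(4.97/√8.43) = 1 − Φ(1.7118) ≈ 0.04347. Doubling: P(τ_{4.97} ≤ 8.43) ≈ 2 · 0.04347 = 0.08694 ≈ 0.0869.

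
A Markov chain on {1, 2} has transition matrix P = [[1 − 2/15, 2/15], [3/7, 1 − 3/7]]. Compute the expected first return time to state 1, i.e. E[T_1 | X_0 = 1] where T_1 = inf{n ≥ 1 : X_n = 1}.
E[T_1 | X_0 = 1] = 1/π_1 = 59/45

For an irreducible recurrent Markov chain with stationary distribution π, E[T_i | X_0 = i] = 1/π_i (Kac's formula). Here π_1 = (3/7)/(2/15 + 3/7) = (3/7)/(59/105) = 45/59, so E[T_1 | X_0 = 1] = 1/π_1 = (2/15 + 3/7)/(3/7) = (59/105)/(3/7) = 59/45.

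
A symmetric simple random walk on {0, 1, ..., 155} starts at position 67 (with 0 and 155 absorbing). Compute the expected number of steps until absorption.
E[τ | X_0 = 67] = 5896

Let v_k = E[τ | X_0 = k]. Boundary: v_0 = v_155 = 0. Recurrence: v_k = 1 + (v_{k-1} + v_{k+1})/2 for 1 ≤ k ≤ 154. The particular solution to v_k − (v_{k-1} + v_{k+1})/2 = 1 is v_k = −k^2. Adding homogeneous solution A + B k and matching boundaries gives v_k = k (155 − k). Substituting k = 67: v_67 = 67 · 88 = 5896.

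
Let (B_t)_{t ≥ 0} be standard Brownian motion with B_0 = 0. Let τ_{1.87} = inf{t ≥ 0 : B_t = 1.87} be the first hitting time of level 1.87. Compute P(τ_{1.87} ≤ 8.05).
P(τ_{1.87} ≤ 8.05) = 2(1 − Φ(1.87/√8.05)) = 2(1 − Φ(0.6591)) ≈ 0.5098

By the reflection principle for standard BM, P(τ_b ≤ t) = 2 · P(B_t ≥ b). Since B_t ~ N(0, t), P(B_t ≥ 1.87) = 1 − Φ(1.87/√t) = 1 − Φ(1.87/√8.05) = 1 − Φ(0.6591) ≈ 0.25492. Doubling: P(τ_{1.87} ≤ 8.05) ≈ 2 · 0.25492 = 0.50984 ≈ 0.5098.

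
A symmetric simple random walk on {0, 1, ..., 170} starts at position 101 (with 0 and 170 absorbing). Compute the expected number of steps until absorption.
E[τ | X_0 = 101] = 6969

Let v_k = E[τ | X_0 = k]. Boundary: v_0 = v_170 = 0. Recurrence: v_k = 1 + (v_{k-1} + v_{k+1})/2 for 1 ≤ k ≤ 169. The particular solution to v_k − (v_{k-1} + v_{k+1})/2 = 1 is v_k = −k^2. Adding homogeneous solution A + B k and matching boundaries gives v_k = k (170 − k). Substituting k = 101: v_101 = 101 · 69 = 6969.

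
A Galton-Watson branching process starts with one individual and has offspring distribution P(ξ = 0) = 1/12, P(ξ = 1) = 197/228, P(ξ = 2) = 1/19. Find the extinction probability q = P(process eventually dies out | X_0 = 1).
q = 1

Mean offspring μ = 0·1/12 + 1·197/228 + 2·1/19 = 221/228 ≤ 1. For μ ≤ 1 with offspring not concentrated at 1, the Galton-Watson process goes extinct almost surely, so q = 1.
(Algebraic check: The pgf is f(s) = 1/12 + 197/228·s + 1/19·s². The extinction probability q is the smallest fixed point of f in [0, 1]. Setting s = f(s):
  1/19·s² + (197/228 − 1)·s + 1/12 = 0
  1/19·s² − (1/12 + 1/19)·s + 1/12 = 0
which factors as (s − 1)·(1/19·s − 1/12) = 0, giving roots s = 1 and s = (1/12)/(1/19) = 19/12. Since 19/12 ≥ 1, the smallest root in [0, 1] is s = 1.)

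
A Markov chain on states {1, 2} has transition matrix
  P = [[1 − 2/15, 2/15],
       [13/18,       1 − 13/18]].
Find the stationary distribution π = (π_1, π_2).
π_1 = 65/77, π_2 = 12/77

Solve πP = π with π_1 + π_2 = 1. From πP = π: π_1 · (1 − 2/15) + π_2 · 13/18 = π_1 ⇒ π_2 · 13/18 = π_1 · 2/15 ⇒ π_2/π_1 = (2/15)/(13/18) = 12/65. Together with π_1 + π_2 = 1:
  π_1 = (13/18)/(2/15 + 13/18) = (13/18)/(77/90) = 65/77,
  π_2 = (2/15)/(2/15 + 13/18) = (2/15)/(77/90) = 12/77.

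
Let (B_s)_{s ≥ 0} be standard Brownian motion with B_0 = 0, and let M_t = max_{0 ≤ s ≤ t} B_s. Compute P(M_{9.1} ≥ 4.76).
P(M_{9.1} ≥ 4.76) = 2·P(B_{9.1} ≥ 4.76) = 2(1 − Φ(4.76/√9.1)) ≈ 0.1146

By the reflection principle for Brownian motion, P(M_t ≥ a) = 2 · P(B_t ≥ a) for a ≥ 0. Since B_t ~ N(0, t), P(B_t ≥ 4.76) = 1 − Φ(4.76/√t) = 1 − Φ(4.76/√9.1) = 1 − Φ(1.5779). So
  P(M_{9.1} ≥ 4.76) = 2(1 − Φ(1.5779)) ≈ 0.1146.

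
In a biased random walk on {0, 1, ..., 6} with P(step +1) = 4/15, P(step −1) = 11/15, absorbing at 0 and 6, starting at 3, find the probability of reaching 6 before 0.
P(hit 6 before 0) = (1 − (11/4)^3) / (1 − (11/4)^6) = 64/1395

Let u_k denote P(reach 6 before 0 | start at k). Boundary: u_0 = 0, u_6 = 1. Recurrence: u_k = 4/15·u_{k+1} + 11/15·u_{k-1} for 1 ≤ k ≤ 5. Try u_k = A + B·r^k with r = q/p = (11/15)/(4/15) = 11/4. Substitution satisfies the recurrence; boundary conditions give:
  u_k = (1 − r^k) / (1 − r^N) = (1 − (11/4)^3) / (1 − (11/4)^6) = 64/1395.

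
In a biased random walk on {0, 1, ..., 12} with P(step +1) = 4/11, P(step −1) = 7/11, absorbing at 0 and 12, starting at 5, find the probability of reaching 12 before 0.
P(hit 12 before 0) = (1 − (7/4)^5) / (1 − (7/4)^12) = 86196224/4608169995

Let u_k denote P(reach 12 before 0 | start at k). Boundary: u_0 = 0, u_12 = 1. Recurrence: u_k = 4/11·u_{k+1} + 7/11·u_{k-1} for 1 ≤ k ≤ 11. Try u_k = A + B·r^k with r = q/p = (7/11)/(4/11) = 7/4. Substitution satisfies the recurrence; boundary conditions give:
  u_k = (1 − r^k) / (1 − r^N) = (1 − (7/4)^5) / (1 − (7/4)^12) = 86196224/4608169995.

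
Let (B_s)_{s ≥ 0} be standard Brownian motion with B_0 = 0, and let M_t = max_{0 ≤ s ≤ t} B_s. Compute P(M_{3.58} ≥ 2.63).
P(M_{3.58} ≥ 2.63) = 2·P(B_{3.58} ≥ 2.63) = 2(1 − Φ(2.63/√3.58)) ≈ 0.1645

By the reflection principle for Brownian motion, P(M_t ≥ a) = 2 · P(B_t ≥ a) for a ≥ 0. Since B_t ~ N(0, t), P(B_t ≥ 2.63) = 1 − Φ(2.63/√t) = 1 − Φ(2.63/√3.58) = 1 − Φ(1.3900). So
  P(M_{3.58} ≥ 2.63) = 2(1 − Φ(1.3900)) ≈ 0.1645.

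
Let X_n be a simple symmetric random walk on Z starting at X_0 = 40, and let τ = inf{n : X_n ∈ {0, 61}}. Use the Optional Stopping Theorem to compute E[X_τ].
E[X_τ] = 40

X_n is a martingale and τ is a bounded-mean stopping time (indeed τ is finite a.s. with bounded expectation since the walk is in a bounded region). By the OST, E[X_τ] = E[X_0] = 40. Equivalently: E[X_τ] = 61 · P(hit 61 first) + 0 · P(hit 0 first) = 61 · (40/61) = 40.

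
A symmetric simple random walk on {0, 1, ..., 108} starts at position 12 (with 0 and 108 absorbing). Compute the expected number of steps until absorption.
E[τ | X_0 = 12] = 1152

Let v_k = E[τ | X_0 = k]. Boundary: v_0 = v_108 = 0. Recurrence: v_k = 1 + (v_{k-1} + v_{k+1})/2 for 1 ≤ k ≤ 107. The particular solution to v_k − (v_{k-1} + v_{k+1})/2 = 1 is v_k = −k^2. Adding homogeneous solution A + B k and matching boundaries gives v_k = k (108 − k). Substituting k = 12: v_12 = 12 · 96 = 1152.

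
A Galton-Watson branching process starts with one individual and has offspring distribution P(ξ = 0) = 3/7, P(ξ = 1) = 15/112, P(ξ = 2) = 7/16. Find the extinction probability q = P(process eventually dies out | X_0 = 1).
q = 48/49

The pgf is f(s) = 3/7 + 15/112·s + 7/16·s². The extinction probability q is the smallest fixed point of f in [0, 1]. Setting s = f(s):
  7/16·s² + (15/112 − 1)·s + 3/7 = 0
  7/16·s² − (3/7 + 7/16)·s + 3/7 = 0
which factors as (s − 1)·(7/16·s − 3/7) = 0, giving roots s = 1 and s = (3/7)/(7/16) = 48/49.
Mean offspring μ = 15/112 + 2·7/16 = 113/112 > 1 (supercritical), so q < 1. The extinction probability is the smaller root: q = (3/7)/(7/16) = 48/49.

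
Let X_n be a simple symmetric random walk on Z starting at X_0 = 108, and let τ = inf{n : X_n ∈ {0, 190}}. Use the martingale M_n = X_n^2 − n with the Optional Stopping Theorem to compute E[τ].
E[τ] = 8856

M_n = X_n^2 − n is a martingale (since E[X_{n+1}^2 | F_n] = X_n^2 + 1). By OST (τ has finite mean in a bounded region), E[M_τ] = E[M_0] = X_0^2 − 0 = 108^2 = 11664. Also E[M_τ] = E[X_τ^2] − E[τ]. The walk exits at 0 or 190, with P(hit 190 first) = 108/190, so E[X_τ^2] = 190^2 · 108/190 + 0 = 20520. Thus E[τ] = E[X_τ^2] − E[M_τ] = 20520 − 11664 = 8856 = 108(190 − 108) = 8856.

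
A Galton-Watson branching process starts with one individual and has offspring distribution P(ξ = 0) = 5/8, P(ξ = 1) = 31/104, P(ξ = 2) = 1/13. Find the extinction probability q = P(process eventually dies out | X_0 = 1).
q = 1

Mean offspring μ = 0·5/8 + 1·31/104 + 2·1/13 = 47/104 ≤ 1. For μ ≤ 1 with offspring not concentrated at 1, the Galton-Watson process goes extinct almost surely, so q = 1.
(Algebraic check: The pgf is f(s) = 5/8 + 31/104·s + 1/13·s². The extinction probability q is the smallest fixed point of f in [0, 1]. Setting s = f(s):
  1/13·s² + (31/104 − 1)·s + 5/8 = 0
  1/13·s² − (5/8 + 1/13)·s + 5/8 = 0
which factors as (s − 1)·(1/13·s − 5/8) = 0, giving roots s = 1 and s = (5/8)/(1/13) = 65/8. Since 65/8 ≥ 1, the smallest root in [0, 1] is s = 1.)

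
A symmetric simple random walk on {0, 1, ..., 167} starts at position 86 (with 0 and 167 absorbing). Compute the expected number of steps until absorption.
E[τ | X_0 = 86] = 6966

Let v_k = E[τ | X_0 = k]. Boundary: v_0 = v_167 = 0. Recurrence: v_k = 1 + (v_{k-1} + v_{k+1})/2 for 1 ≤ k ≤ 166. The particular solution to v_k − (v_{k-1} + v_{k+1})/2 = 1 is v_k = −k^2. Adding homogeneous solution A + B k and matching boundaries gives v_k = k (167 − k). Substituting k = 86: v_86 = 86 · 81 = 6966.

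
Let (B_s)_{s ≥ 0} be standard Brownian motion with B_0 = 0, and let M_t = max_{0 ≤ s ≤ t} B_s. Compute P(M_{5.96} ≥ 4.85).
P(M_{5.96} ≥ 4.85) = 2·P(B_{5.96} ≥ 4.85) = 2(1 − Φ(4.85/√5.96)) ≈ 0.0470

By the reflection principle for Brownian motion, P(M_t ≥ a) = 2 · P(B_t ≥ a) for a ≥ 0. Since B_t ~ N(0, t), P(B_t ≥ 4.85) = 1 − Φ(4.85/√t) = 1 − Φ(4.85/√5.96) = 1 − Φ(1.9866). So
  P(M_{5.96} ≥ 4.85) = 2(1 − Φ(1.9866)) ≈ 0.0470.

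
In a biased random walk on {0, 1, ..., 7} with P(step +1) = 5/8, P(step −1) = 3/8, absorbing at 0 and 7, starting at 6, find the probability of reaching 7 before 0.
P(hit 7 before 0) = (1 − (3/5)^6) / (1 − (3/5)^7) = 37240/37969

Let u_k denote P(reach 7 before 0 | start at k). Boundary: u_0 = 0, u_7 = 1. Recurrence: u_k = 5/8·u_{k+1} + 3/8·u_{k-1} for 1 ≤ k ≤ 6. Try u_k = A + B·r^k with r = q/p = (3/8)/(5/8) = 3/5. Substitution satisfies the recurrence; boundary conditions give:
  u_k = (1 − r^k) / (1 − r^N) = (1 − (3/5)^6) / (1 − (3/5)^7) = 37240/37969.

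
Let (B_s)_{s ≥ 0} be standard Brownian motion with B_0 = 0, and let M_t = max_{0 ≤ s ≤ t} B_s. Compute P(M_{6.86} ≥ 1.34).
P(M_{6.86} ≥ 1.34) = 2·P(B_{6.86} ≥ 1.34) = 2(1 − Φ(1.34/√6.86)) ≈ 0.6089

By the reflection principle for Brownian motion, P(M_t ≥ a) = 2 · P(B_t ≥ a) for a ≥ 0. Since B_t ~ N(0, t), P(B_t ≥ 1.34) = 1 − Φ(1.34/√t) = 1 − Φ(1.34/√6.86) = 1 − Φ(0.5116). So
  P(M_{6.86} ≥ 1.34) = 2(1 − Φ(0.5116)) ≈ 0.6089.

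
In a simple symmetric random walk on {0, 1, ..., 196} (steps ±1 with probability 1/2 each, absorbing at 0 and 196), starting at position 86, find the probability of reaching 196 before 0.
P(hit 196 before 0) = 86/196 = 43/98

Let u_k = P(hit 196 before 0 | start at k). Then u_0 = 0, u_196 = 1, and u_k = u_{k-1}/2 + u_{k+1}/2 for 1 ≤ k ≤ 195. This harmonic recurrence is solved by u_k = k/196, giving u_86 = 86/196 = 43/98.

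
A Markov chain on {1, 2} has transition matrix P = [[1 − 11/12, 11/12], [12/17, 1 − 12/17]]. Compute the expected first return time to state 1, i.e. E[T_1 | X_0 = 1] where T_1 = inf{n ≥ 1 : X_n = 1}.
E[T_1 | X_0 = 1] = 1/π_1 = 331/144

For an irreducible recurrent Markov chain with stationary distribution π, E[T_i | X_0 = i] = 1/π_i (Kac's formula). Here π_1 = (12/17)/(11/12 + 12/17) = (12/17)/(331/204) = 144/331, so E[T_1 | X_0 = 1] = 1/π_1 = (11/12 + 12/17)/(12/17) = (331/204)/(12/17) = 331/144.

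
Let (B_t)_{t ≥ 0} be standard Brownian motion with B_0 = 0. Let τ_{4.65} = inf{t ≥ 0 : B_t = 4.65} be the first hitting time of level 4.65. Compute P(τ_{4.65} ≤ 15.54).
P(τ_{4.65} ≤ 15.54) = 2(1 − Φ(4.65/√15.54)) = 2(1 − Φ(1.1796)) ≈ 0.2382

By the reflection principle for standard BM, P(τ_b ≤ t) = 2 · P(B_t ≥ b). Since B_t ~ N(0, t), P(B_t ≥ 4.65) = 1 − Φ(4.65/√t) = 1 − Φ(4.65/√15.54) = 1 − Φ(1.1796) ≈ 0.11908. Doubling: P(τ_{4.65} ≤ 15.54) ≈ 2 · 0.11908 = 0.23816 ≈ 0.2382.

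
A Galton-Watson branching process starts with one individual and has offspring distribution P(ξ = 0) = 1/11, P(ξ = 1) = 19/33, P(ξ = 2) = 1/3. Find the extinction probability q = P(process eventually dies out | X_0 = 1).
q = 3/11

The pgf is f(s) = 1/11 + 19/33·s + 1/3·s². The extinction probability q is the smallest fixed point of f in [0, 1]. Setting s = f(s):
  1/3·s² + (19/33 − 1)·s + 1/11 = 0
  1/3·s² − (1/11 + 1/3)·s + 1/11 = 0
which factors as (s − 1)·(1/3·s − 1/11) = 0, giving roots s = 1 and s = (1/11)/(1/3) = 3/11.
Mean offspring μ = 19/33 + 2·1/3 = 41/33 > 1 (supercritical), so q < 1. The extinction probability is the smaller root: q = (1/11)/(1/3) = 3/11.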